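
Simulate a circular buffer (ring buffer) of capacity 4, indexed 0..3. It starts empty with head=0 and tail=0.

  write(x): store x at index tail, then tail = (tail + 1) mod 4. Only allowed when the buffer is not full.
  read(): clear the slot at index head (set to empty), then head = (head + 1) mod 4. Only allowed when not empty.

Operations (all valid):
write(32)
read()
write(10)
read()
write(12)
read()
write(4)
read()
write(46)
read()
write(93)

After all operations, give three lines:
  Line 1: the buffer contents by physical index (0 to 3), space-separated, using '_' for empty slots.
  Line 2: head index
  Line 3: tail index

write(32): buf=[32 _ _ _], head=0, tail=1, size=1
read(): buf=[_ _ _ _], head=1, tail=1, size=0
write(10): buf=[_ 10 _ _], head=1, tail=2, size=1
read(): buf=[_ _ _ _], head=2, tail=2, size=0
write(12): buf=[_ _ 12 _], head=2, tail=3, size=1
read(): buf=[_ _ _ _], head=3, tail=3, size=0
write(4): buf=[_ _ _ 4], head=3, tail=0, size=1
read(): buf=[_ _ _ _], head=0, tail=0, size=0
write(46): buf=[46 _ _ _], head=0, tail=1, size=1
read(): buf=[_ _ _ _], head=1, tail=1, size=0
write(93): buf=[_ 93 _ _], head=1, tail=2, size=1

Answer: _ 93 _ _
1
2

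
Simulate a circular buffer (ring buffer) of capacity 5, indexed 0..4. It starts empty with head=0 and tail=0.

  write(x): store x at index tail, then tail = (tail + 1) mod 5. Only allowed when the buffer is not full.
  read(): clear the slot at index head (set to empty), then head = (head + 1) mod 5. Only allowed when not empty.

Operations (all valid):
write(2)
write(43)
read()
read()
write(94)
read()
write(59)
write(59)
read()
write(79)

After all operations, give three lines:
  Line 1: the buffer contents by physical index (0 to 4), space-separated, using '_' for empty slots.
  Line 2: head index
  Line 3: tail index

Answer: 79 _ _ _ 59
4
1

Derivation:
write(2): buf=[2 _ _ _ _], head=0, tail=1, size=1
write(43): buf=[2 43 _ _ _], head=0, tail=2, size=2
read(): buf=[_ 43 _ _ _], head=1, tail=2, size=1
read(): buf=[_ _ _ _ _], head=2, tail=2, size=0
write(94): buf=[_ _ 94 _ _], head=2, tail=3, size=1
read(): buf=[_ _ _ _ _], head=3, tail=3, size=0
write(59): buf=[_ _ _ 59 _], head=3, tail=4, size=1
write(59): buf=[_ _ _ 59 59], head=3, tail=0, size=2
read(): buf=[_ _ _ _ 59], head=4, tail=0, size=1
write(79): buf=[79 _ _ _ 59], head=4, tail=1, size=2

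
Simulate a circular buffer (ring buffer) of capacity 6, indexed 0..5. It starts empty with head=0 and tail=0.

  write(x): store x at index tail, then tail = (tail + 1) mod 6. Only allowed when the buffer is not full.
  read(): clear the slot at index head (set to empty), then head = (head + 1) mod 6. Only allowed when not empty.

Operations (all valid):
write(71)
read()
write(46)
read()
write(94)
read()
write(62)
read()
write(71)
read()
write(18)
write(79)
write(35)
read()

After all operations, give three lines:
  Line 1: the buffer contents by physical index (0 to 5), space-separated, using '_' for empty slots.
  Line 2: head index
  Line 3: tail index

Answer: 79 35 _ _ _ _
0
2

Derivation:
write(71): buf=[71 _ _ _ _ _], head=0, tail=1, size=1
read(): buf=[_ _ _ _ _ _], head=1, tail=1, size=0
write(46): buf=[_ 46 _ _ _ _], head=1, tail=2, size=1
read(): buf=[_ _ _ _ _ _], head=2, tail=2, size=0
write(94): buf=[_ _ 94 _ _ _], head=2, tail=3, size=1
read(): buf=[_ _ _ _ _ _], head=3, tail=3, size=0
write(62): buf=[_ _ _ 62 _ _], head=3, tail=4, size=1
read(): buf=[_ _ _ _ _ _], head=4, tail=4, size=0
write(71): buf=[_ _ _ _ 71 _], head=4, tail=5, size=1
read(): buf=[_ _ _ _ _ _], head=5, tail=5, size=0
write(18): buf=[_ _ _ _ _ 18], head=5, tail=0, size=1
write(79): buf=[79 _ _ _ _ 18], head=5, tail=1, size=2
write(35): buf=[79 35 _ _ _ 18], head=5, tail=2, size=3
read(): buf=[79 35 _ _ _ _], head=0, tail=2, size=2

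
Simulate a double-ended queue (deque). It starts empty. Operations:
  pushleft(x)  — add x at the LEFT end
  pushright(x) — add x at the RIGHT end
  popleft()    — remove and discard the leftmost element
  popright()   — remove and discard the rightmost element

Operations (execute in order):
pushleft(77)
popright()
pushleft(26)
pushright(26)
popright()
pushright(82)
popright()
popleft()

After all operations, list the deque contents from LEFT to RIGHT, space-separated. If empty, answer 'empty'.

pushleft(77): [77]
popright(): []
pushleft(26): [26]
pushright(26): [26, 26]
popright(): [26]
pushright(82): [26, 82]
popright(): [26]
popleft(): []

Answer: empty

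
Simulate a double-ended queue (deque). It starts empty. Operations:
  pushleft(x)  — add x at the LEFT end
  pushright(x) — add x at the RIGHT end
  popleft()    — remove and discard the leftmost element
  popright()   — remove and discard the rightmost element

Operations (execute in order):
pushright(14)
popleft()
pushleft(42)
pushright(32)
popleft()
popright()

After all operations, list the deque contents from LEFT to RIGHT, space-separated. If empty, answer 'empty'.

Answer: empty

Derivation:
pushright(14): [14]
popleft(): []
pushleft(42): [42]
pushright(32): [42, 32]
popleft(): [32]
popright(): []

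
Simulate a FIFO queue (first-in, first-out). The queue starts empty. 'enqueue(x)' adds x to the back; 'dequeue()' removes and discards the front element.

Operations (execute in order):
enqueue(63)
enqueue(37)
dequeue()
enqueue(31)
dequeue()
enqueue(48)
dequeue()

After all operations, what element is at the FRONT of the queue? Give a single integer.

Answer: 48

Derivation:
enqueue(63): queue = [63]
enqueue(37): queue = [63, 37]
dequeue(): queue = [37]
enqueue(31): queue = [37, 31]
dequeue(): queue = [31]
enqueue(48): queue = [31, 48]
dequeue(): queue = [48]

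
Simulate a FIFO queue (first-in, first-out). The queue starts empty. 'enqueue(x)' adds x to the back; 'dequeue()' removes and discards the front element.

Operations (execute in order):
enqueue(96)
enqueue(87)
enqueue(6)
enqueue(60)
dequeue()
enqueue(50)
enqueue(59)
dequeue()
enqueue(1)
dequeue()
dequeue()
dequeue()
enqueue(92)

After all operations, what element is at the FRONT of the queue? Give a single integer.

Answer: 59

Derivation:
enqueue(96): queue = [96]
enqueue(87): queue = [96, 87]
enqueue(6): queue = [96, 87, 6]
enqueue(60): queue = [96, 87, 6, 60]
dequeue(): queue = [87, 6, 60]
enqueue(50): queue = [87, 6, 60, 50]
enqueue(59): queue = [87, 6, 60, 50, 59]
dequeue(): queue = [6, 60, 50, 59]
enqueue(1): queue = [6, 60, 50, 59, 1]
dequeue(): queue = [60, 50, 59, 1]
dequeue(): queue = [50, 59, 1]
dequeue(): queue = [59, 1]
enqueue(92): queue = [59, 1, 92]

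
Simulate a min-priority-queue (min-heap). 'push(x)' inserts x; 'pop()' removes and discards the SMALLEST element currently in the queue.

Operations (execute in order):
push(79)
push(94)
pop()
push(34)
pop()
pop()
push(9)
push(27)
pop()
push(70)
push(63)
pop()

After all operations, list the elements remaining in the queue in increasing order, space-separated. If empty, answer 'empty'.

Answer: 63 70

Derivation:
push(79): heap contents = [79]
push(94): heap contents = [79, 94]
pop() → 79: heap contents = [94]
push(34): heap contents = [34, 94]
pop() → 34: heap contents = [94]
pop() → 94: heap contents = []
push(9): heap contents = [9]
push(27): heap contents = [9, 27]
pop() → 9: heap contents = [27]
push(70): heap contents = [27, 70]
push(63): heap contents = [27, 63, 70]
pop() → 27: heap contents = [63, 70]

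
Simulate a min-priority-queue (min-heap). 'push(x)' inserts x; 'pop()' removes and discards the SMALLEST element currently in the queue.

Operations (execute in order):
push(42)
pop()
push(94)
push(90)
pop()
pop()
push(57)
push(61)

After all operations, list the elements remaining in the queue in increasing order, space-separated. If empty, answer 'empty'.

push(42): heap contents = [42]
pop() → 42: heap contents = []
push(94): heap contents = [94]
push(90): heap contents = [90, 94]
pop() → 90: heap contents = [94]
pop() → 94: heap contents = []
push(57): heap contents = [57]
push(61): heap contents = [57, 61]

Answer: 57 61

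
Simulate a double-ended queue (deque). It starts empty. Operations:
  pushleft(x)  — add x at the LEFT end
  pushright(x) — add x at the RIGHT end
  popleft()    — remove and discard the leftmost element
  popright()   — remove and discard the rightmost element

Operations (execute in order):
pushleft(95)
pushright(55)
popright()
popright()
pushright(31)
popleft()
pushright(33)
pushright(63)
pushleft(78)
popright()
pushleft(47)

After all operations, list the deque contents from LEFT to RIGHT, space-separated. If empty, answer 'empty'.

Answer: 47 78 33

Derivation:
pushleft(95): [95]
pushright(55): [95, 55]
popright(): [95]
popright(): []
pushright(31): [31]
popleft(): []
pushright(33): [33]
pushright(63): [33, 63]
pushleft(78): [78, 33, 63]
popright(): [78, 33]
pushleft(47): [47, 78, 33]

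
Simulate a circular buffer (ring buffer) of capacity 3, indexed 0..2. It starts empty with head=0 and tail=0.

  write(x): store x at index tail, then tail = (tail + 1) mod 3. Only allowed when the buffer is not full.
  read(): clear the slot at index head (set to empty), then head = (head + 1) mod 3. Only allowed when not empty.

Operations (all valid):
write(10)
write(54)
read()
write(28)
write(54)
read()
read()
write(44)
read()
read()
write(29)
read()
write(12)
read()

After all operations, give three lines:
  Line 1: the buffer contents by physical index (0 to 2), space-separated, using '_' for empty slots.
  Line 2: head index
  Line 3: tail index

Answer: _ _ _
1
1

Derivation:
write(10): buf=[10 _ _], head=0, tail=1, size=1
write(54): buf=[10 54 _], head=0, tail=2, size=2
read(): buf=[_ 54 _], head=1, tail=2, size=1
write(28): buf=[_ 54 28], head=1, tail=0, size=2
write(54): buf=[54 54 28], head=1, tail=1, size=3
read(): buf=[54 _ 28], head=2, tail=1, size=2
read(): buf=[54 _ _], head=0, tail=1, size=1
write(44): buf=[54 44 _], head=0, tail=2, size=2
read(): buf=[_ 44 _], head=1, tail=2, size=1
read(): buf=[_ _ _], head=2, tail=2, size=0
write(29): buf=[_ _ 29], head=2, tail=0, size=1
read(): buf=[_ _ _], head=0, tail=0, size=0
write(12): buf=[12 _ _], head=0, tail=1, size=1
read(): buf=[_ _ _], head=1, tail=1, size=0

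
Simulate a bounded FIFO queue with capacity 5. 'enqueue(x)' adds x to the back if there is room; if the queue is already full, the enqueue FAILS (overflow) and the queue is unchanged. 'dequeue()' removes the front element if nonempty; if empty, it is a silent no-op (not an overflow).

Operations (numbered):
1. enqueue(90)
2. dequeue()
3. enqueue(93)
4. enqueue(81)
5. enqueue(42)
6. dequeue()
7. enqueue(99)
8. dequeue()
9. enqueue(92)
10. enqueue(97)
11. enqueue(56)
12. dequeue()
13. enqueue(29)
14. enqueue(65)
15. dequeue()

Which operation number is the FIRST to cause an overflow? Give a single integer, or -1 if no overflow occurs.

Answer: 14

Derivation:
1. enqueue(90): size=1
2. dequeue(): size=0
3. enqueue(93): size=1
4. enqueue(81): size=2
5. enqueue(42): size=3
6. dequeue(): size=2
7. enqueue(99): size=3
8. dequeue(): size=2
9. enqueue(92): size=3
10. enqueue(97): size=4
11. enqueue(56): size=5
12. dequeue(): size=4
13. enqueue(29): size=5
14. enqueue(65): size=5=cap → OVERFLOW (fail)
15. dequeue(): size=4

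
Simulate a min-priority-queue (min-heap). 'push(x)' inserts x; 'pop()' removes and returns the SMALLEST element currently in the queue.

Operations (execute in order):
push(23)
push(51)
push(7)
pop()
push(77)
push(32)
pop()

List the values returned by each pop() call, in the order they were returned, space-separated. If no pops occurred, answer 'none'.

Answer: 7 23

Derivation:
push(23): heap contents = [23]
push(51): heap contents = [23, 51]
push(7): heap contents = [7, 23, 51]
pop() → 7: heap contents = [23, 51]
push(77): heap contents = [23, 51, 77]
push(32): heap contents = [23, 32, 51, 77]
pop() → 23: heap contents = [32, 51, 77]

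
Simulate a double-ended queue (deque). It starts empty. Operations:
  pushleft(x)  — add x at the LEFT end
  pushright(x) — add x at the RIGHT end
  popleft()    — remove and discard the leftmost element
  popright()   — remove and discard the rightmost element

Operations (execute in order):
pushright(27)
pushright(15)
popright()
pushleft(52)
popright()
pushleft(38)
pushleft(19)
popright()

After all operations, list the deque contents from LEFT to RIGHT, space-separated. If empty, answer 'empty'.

Answer: 19 38

Derivation:
pushright(27): [27]
pushright(15): [27, 15]
popright(): [27]
pushleft(52): [52, 27]
popright(): [52]
pushleft(38): [38, 52]
pushleft(19): [19, 38, 52]
popright(): [19, 38]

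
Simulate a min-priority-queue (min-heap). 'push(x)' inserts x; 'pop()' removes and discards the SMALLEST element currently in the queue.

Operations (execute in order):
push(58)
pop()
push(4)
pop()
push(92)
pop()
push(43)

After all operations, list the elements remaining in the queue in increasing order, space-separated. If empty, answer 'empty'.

push(58): heap contents = [58]
pop() → 58: heap contents = []
push(4): heap contents = [4]
pop() → 4: heap contents = []
push(92): heap contents = [92]
pop() → 92: heap contents = []
push(43): heap contents = [43]

Answer: 43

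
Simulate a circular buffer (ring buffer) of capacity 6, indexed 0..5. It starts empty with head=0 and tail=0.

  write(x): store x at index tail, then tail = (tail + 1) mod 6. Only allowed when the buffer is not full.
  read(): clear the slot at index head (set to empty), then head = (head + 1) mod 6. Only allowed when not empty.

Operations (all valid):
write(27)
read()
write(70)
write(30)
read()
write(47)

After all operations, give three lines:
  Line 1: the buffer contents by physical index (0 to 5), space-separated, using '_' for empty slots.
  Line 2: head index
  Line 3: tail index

write(27): buf=[27 _ _ _ _ _], head=0, tail=1, size=1
read(): buf=[_ _ _ _ _ _], head=1, tail=1, size=0
write(70): buf=[_ 70 _ _ _ _], head=1, tail=2, size=1
write(30): buf=[_ 70 30 _ _ _], head=1, tail=3, size=2
read(): buf=[_ _ 30 _ _ _], head=2, tail=3, size=1
write(47): buf=[_ _ 30 47 _ _], head=2, tail=4, size=2

Answer: _ _ 30 47 _ _
2
4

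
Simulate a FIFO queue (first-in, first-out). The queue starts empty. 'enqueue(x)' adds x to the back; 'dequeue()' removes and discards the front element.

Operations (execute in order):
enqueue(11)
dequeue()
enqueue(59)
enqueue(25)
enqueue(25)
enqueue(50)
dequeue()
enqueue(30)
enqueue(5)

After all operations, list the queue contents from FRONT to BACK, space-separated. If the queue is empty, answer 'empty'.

Answer: 25 25 50 30 5

Derivation:
enqueue(11): [11]
dequeue(): []
enqueue(59): [59]
enqueue(25): [59, 25]
enqueue(25): [59, 25, 25]
enqueue(50): [59, 25, 25, 50]
dequeue(): [25, 25, 50]
enqueue(30): [25, 25, 50, 30]
enqueue(5): [25, 25, 50, 30, 5]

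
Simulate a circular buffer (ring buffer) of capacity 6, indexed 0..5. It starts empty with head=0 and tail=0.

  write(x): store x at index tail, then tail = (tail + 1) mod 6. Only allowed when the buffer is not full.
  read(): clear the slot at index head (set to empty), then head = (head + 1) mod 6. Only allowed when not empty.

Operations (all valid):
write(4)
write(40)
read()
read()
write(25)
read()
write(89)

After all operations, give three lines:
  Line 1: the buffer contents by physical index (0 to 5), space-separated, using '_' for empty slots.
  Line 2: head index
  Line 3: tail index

Answer: _ _ _ 89 _ _
3
4

Derivation:
write(4): buf=[4 _ _ _ _ _], head=0, tail=1, size=1
write(40): buf=[4 40 _ _ _ _], head=0, tail=2, size=2
read(): buf=[_ 40 _ _ _ _], head=1, tail=2, size=1
read(): buf=[_ _ _ _ _ _], head=2, tail=2, size=0
write(25): buf=[_ _ 25 _ _ _], head=2, tail=3, size=1
read(): buf=[_ _ _ _ _ _], head=3, tail=3, size=0
write(89): buf=[_ _ _ 89 _ _], head=3, tail=4, size=1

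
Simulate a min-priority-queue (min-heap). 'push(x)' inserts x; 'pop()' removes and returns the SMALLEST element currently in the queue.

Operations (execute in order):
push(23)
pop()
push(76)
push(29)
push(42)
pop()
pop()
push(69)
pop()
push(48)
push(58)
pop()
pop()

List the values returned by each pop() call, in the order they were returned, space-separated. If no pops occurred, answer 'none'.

Answer: 23 29 42 69 48 58

Derivation:
push(23): heap contents = [23]
pop() → 23: heap contents = []
push(76): heap contents = [76]
push(29): heap contents = [29, 76]
push(42): heap contents = [29, 42, 76]
pop() → 29: heap contents = [42, 76]
pop() → 42: heap contents = [76]
push(69): heap contents = [69, 76]
pop() → 69: heap contents = [76]
push(48): heap contents = [48, 76]
push(58): heap contents = [48, 58, 76]
pop() → 48: heap contents = [58, 76]
pop() → 58: heap contents = [76]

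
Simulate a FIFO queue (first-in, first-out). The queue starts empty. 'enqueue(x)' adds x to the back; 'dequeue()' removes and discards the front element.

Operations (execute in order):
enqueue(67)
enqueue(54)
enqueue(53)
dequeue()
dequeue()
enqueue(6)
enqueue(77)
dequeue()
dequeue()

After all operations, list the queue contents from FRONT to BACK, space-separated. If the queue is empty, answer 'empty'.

Answer: 77

Derivation:
enqueue(67): [67]
enqueue(54): [67, 54]
enqueue(53): [67, 54, 53]
dequeue(): [54, 53]
dequeue(): [53]
enqueue(6): [53, 6]
enqueue(77): [53, 6, 77]
dequeue(): [6, 77]
dequeue(): [77]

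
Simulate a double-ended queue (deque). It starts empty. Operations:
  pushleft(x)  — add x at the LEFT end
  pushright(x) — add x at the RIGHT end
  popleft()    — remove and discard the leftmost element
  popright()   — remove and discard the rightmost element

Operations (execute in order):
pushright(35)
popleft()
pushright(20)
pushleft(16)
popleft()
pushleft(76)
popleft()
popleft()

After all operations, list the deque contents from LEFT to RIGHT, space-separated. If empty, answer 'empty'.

pushright(35): [35]
popleft(): []
pushright(20): [20]
pushleft(16): [16, 20]
popleft(): [20]
pushleft(76): [76, 20]
popleft(): [20]
popleft(): []

Answer: empty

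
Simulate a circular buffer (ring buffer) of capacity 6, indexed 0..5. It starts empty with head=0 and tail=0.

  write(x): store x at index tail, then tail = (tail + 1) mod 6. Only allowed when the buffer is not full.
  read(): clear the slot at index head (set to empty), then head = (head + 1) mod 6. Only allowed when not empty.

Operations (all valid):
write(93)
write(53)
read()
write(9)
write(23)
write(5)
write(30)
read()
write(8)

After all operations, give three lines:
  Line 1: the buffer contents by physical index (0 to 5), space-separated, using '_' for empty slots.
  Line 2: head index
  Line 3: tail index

Answer: 8 _ 9 23 5 30
2
1

Derivation:
write(93): buf=[93 _ _ _ _ _], head=0, tail=1, size=1
write(53): buf=[93 53 _ _ _ _], head=0, tail=2, size=2
read(): buf=[_ 53 _ _ _ _], head=1, tail=2, size=1
write(9): buf=[_ 53 9 _ _ _], head=1, tail=3, size=2
write(23): buf=[_ 53 9 23 _ _], head=1, tail=4, size=3
write(5): buf=[_ 53 9 23 5 _], head=1, tail=5, size=4
write(30): buf=[_ 53 9 23 5 30], head=1, tail=0, size=5
read(): buf=[_ _ 9 23 5 30], head=2, tail=0, size=4
write(8): buf=[8 _ 9 23 5 30], head=2, tail=1, size=5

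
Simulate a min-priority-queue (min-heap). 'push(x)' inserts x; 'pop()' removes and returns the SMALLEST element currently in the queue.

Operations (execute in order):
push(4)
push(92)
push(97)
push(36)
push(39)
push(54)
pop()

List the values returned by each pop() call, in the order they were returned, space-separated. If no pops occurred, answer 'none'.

push(4): heap contents = [4]
push(92): heap contents = [4, 92]
push(97): heap contents = [4, 92, 97]
push(36): heap contents = [4, 36, 92, 97]
push(39): heap contents = [4, 36, 39, 92, 97]
push(54): heap contents = [4, 36, 39, 54, 92, 97]
pop() → 4: heap contents = [36, 39, 54, 92, 97]

Answer: 4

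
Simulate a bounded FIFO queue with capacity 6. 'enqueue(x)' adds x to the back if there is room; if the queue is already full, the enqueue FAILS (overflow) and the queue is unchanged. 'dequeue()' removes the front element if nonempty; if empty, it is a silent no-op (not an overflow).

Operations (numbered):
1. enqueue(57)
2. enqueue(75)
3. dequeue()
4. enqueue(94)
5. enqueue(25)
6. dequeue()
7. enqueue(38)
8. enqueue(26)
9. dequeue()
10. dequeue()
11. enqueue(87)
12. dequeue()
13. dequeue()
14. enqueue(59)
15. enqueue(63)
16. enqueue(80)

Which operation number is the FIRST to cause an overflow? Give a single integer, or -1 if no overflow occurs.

1. enqueue(57): size=1
2. enqueue(75): size=2
3. dequeue(): size=1
4. enqueue(94): size=2
5. enqueue(25): size=3
6. dequeue(): size=2
7. enqueue(38): size=3
8. enqueue(26): size=4
9. dequeue(): size=3
10. dequeue(): size=2
11. enqueue(87): size=3
12. dequeue(): size=2
13. dequeue(): size=1
14. enqueue(59): size=2
15. enqueue(63): size=3
16. enqueue(80): size=4

Answer: -1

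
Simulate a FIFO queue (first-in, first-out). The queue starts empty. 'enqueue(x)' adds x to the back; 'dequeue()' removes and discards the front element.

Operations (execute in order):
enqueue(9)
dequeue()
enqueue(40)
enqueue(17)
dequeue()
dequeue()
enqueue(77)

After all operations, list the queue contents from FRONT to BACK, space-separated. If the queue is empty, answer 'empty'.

Answer: 77

Derivation:
enqueue(9): [9]
dequeue(): []
enqueue(40): [40]
enqueue(17): [40, 17]
dequeue(): [17]
dequeue(): []
enqueue(77): [77]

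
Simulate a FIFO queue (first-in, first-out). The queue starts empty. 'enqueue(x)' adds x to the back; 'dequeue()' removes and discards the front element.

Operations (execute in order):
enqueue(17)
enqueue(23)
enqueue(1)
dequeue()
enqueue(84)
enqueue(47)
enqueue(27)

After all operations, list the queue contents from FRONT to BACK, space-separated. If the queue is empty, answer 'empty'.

enqueue(17): [17]
enqueue(23): [17, 23]
enqueue(1): [17, 23, 1]
dequeue(): [23, 1]
enqueue(84): [23, 1, 84]
enqueue(47): [23, 1, 84, 47]
enqueue(27): [23, 1, 84, 47, 27]

Answer: 23 1 84 47 27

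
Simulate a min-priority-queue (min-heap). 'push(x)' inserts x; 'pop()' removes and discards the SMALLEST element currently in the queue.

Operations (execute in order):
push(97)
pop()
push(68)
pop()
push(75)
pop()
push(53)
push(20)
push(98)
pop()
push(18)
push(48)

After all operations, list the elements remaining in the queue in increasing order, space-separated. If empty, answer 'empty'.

push(97): heap contents = [97]
pop() → 97: heap contents = []
push(68): heap contents = [68]
pop() → 68: heap contents = []
push(75): heap contents = [75]
pop() → 75: heap contents = []
push(53): heap contents = [53]
push(20): heap contents = [20, 53]
push(98): heap contents = [20, 53, 98]
pop() → 20: heap contents = [53, 98]
push(18): heap contents = [18, 53, 98]
push(48): heap contents = [18, 48, 53, 98]

Answer: 18 48 53 98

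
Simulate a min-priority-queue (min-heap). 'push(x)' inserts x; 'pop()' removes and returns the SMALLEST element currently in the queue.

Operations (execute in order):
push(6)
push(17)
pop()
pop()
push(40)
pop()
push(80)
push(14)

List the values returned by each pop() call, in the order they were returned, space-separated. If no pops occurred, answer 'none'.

Answer: 6 17 40

Derivation:
push(6): heap contents = [6]
push(17): heap contents = [6, 17]
pop() → 6: heap contents = [17]
pop() → 17: heap contents = []
push(40): heap contents = [40]
pop() → 40: heap contents = []
push(80): heap contents = [80]
push(14): heap contents = [14, 80]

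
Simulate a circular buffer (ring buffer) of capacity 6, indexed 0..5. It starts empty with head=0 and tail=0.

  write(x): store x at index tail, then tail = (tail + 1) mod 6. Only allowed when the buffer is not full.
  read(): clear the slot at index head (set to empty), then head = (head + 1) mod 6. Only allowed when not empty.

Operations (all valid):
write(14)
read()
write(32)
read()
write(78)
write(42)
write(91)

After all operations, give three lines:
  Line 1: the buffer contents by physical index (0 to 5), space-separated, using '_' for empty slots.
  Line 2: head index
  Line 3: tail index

write(14): buf=[14 _ _ _ _ _], head=0, tail=1, size=1
read(): buf=[_ _ _ _ _ _], head=1, tail=1, size=0
write(32): buf=[_ 32 _ _ _ _], head=1, tail=2, size=1
read(): buf=[_ _ _ _ _ _], head=2, tail=2, size=0
write(78): buf=[_ _ 78 _ _ _], head=2, tail=3, size=1
write(42): buf=[_ _ 78 42 _ _], head=2, tail=4, size=2
write(91): buf=[_ _ 78 42 91 _], head=2, tail=5, size=3

Answer: _ _ 78 42 91 _
2
5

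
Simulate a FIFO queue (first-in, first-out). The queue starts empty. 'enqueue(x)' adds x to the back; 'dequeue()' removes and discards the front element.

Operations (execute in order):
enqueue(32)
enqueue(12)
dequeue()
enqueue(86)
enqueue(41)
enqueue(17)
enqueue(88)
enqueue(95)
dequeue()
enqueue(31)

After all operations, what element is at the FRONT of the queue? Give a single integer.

Answer: 86

Derivation:
enqueue(32): queue = [32]
enqueue(12): queue = [32, 12]
dequeue(): queue = [12]
enqueue(86): queue = [12, 86]
enqueue(41): queue = [12, 86, 41]
enqueue(17): queue = [12, 86, 41, 17]
enqueue(88): queue = [12, 86, 41, 17, 88]
enqueue(95): queue = [12, 86, 41, 17, 88, 95]
dequeue(): queue = [86, 41, 17, 88, 95]
enqueue(31): queue = [86, 41, 17, 88, 95, 31]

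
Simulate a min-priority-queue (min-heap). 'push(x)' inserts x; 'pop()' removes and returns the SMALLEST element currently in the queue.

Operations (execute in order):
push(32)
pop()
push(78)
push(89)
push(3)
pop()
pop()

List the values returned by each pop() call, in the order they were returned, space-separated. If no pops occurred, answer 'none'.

Answer: 32 3 78

Derivation:
push(32): heap contents = [32]
pop() → 32: heap contents = []
push(78): heap contents = [78]
push(89): heap contents = [78, 89]
push(3): heap contents = [3, 78, 89]
pop() → 3: heap contents = [78, 89]
pop() → 78: heap contents = [89]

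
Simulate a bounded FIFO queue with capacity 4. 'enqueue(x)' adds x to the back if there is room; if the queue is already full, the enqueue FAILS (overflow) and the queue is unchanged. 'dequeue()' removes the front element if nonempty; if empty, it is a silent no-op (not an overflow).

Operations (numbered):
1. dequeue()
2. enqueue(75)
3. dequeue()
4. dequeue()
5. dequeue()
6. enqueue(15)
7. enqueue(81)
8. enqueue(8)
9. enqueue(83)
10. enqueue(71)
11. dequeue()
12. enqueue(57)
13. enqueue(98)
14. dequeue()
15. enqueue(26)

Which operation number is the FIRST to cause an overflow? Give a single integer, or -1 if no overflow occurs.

1. dequeue(): empty, no-op, size=0
2. enqueue(75): size=1
3. dequeue(): size=0
4. dequeue(): empty, no-op, size=0
5. dequeue(): empty, no-op, size=0
6. enqueue(15): size=1
7. enqueue(81): size=2
8. enqueue(8): size=3
9. enqueue(83): size=4
10. enqueue(71): size=4=cap → OVERFLOW (fail)
11. dequeue(): size=3
12. enqueue(57): size=4
13. enqueue(98): size=4=cap → OVERFLOW (fail)
14. dequeue(): size=3
15. enqueue(26): size=4

Answer: 10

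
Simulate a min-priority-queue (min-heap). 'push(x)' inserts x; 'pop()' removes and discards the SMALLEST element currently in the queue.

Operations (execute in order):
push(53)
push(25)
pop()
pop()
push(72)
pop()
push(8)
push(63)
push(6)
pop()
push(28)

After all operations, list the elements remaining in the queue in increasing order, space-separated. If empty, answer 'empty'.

push(53): heap contents = [53]
push(25): heap contents = [25, 53]
pop() → 25: heap contents = [53]
pop() → 53: heap contents = []
push(72): heap contents = [72]
pop() → 72: heap contents = []
push(8): heap contents = [8]
push(63): heap contents = [8, 63]
push(6): heap contents = [6, 8, 63]
pop() → 6: heap contents = [8, 63]
push(28): heap contents = [8, 28, 63]

Answer: 8 28 63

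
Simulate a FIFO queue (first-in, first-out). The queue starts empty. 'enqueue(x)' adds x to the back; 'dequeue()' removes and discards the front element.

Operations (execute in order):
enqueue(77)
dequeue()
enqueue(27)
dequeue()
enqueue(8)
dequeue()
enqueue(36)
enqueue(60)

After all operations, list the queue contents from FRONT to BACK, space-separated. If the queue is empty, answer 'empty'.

Answer: 36 60

Derivation:
enqueue(77): [77]
dequeue(): []
enqueue(27): [27]
dequeue(): []
enqueue(8): [8]
dequeue(): []
enqueue(36): [36]
enqueue(60): [36, 60]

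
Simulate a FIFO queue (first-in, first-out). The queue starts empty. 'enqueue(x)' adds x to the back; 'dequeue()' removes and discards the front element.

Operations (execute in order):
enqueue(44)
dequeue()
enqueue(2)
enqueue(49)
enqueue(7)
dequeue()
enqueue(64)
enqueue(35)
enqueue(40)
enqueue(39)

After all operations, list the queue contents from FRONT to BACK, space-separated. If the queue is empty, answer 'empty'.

Answer: 49 7 64 35 40 39

Derivation:
enqueue(44): [44]
dequeue(): []
enqueue(2): [2]
enqueue(49): [2, 49]
enqueue(7): [2, 49, 7]
dequeue(): [49, 7]
enqueue(64): [49, 7, 64]
enqueue(35): [49, 7, 64, 35]
enqueue(40): [49, 7, 64, 35, 40]
enqueue(39): [49, 7, 64, 35, 40, 39]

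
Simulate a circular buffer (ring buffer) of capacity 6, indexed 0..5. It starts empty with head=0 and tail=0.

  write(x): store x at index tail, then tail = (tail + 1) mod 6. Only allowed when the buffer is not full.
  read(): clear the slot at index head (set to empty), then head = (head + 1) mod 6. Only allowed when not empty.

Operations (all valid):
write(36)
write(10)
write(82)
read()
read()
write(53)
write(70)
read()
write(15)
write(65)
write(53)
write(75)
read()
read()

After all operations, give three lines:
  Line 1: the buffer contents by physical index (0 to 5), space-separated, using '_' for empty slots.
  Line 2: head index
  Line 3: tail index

write(36): buf=[36 _ _ _ _ _], head=0, tail=1, size=1
write(10): buf=[36 10 _ _ _ _], head=0, tail=2, size=2
write(82): buf=[36 10 82 _ _ _], head=0, tail=3, size=3
read(): buf=[_ 10 82 _ _ _], head=1, tail=3, size=2
read(): buf=[_ _ 82 _ _ _], head=2, tail=3, size=1
write(53): buf=[_ _ 82 53 _ _], head=2, tail=4, size=2
write(70): buf=[_ _ 82 53 70 _], head=2, tail=5, size=3
read(): buf=[_ _ _ 53 70 _], head=3, tail=5, size=2
write(15): buf=[_ _ _ 53 70 15], head=3, tail=0, size=3
write(65): buf=[65 _ _ 53 70 15], head=3, tail=1, size=4
write(53): buf=[65 53 _ 53 70 15], head=3, tail=2, size=5
write(75): buf=[65 53 75 53 70 15], head=3, tail=3, size=6
read(): buf=[65 53 75 _ 70 15], head=4, tail=3, size=5
read(): buf=[65 53 75 _ _ 15], head=5, tail=3, size=4

Answer: 65 53 75 _ _ 15
5
3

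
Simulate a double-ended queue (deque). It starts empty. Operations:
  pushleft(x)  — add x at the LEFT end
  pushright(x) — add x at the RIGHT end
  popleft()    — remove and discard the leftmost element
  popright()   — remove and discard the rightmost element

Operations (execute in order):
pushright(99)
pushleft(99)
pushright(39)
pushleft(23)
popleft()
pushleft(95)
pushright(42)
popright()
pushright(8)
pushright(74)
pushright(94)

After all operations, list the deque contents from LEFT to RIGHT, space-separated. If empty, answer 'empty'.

Answer: 95 99 99 39 8 74 94

Derivation:
pushright(99): [99]
pushleft(99): [99, 99]
pushright(39): [99, 99, 39]
pushleft(23): [23, 99, 99, 39]
popleft(): [99, 99, 39]
pushleft(95): [95, 99, 99, 39]
pushright(42): [95, 99, 99, 39, 42]
popright(): [95, 99, 99, 39]
pushright(8): [95, 99, 99, 39, 8]
pushright(74): [95, 99, 99, 39, 8, 74]
pushright(94): [95, 99, 99, 39, 8, 74, 94]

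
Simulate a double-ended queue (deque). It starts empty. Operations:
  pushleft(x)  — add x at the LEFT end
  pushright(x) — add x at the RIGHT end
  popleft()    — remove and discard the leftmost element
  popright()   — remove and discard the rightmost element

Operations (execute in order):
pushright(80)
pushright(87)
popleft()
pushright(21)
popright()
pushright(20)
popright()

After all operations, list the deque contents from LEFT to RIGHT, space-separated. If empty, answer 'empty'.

Answer: 87

Derivation:
pushright(80): [80]
pushright(87): [80, 87]
popleft(): [87]
pushright(21): [87, 21]
popright(): [87]
pushright(20): [87, 20]
popright(): [87]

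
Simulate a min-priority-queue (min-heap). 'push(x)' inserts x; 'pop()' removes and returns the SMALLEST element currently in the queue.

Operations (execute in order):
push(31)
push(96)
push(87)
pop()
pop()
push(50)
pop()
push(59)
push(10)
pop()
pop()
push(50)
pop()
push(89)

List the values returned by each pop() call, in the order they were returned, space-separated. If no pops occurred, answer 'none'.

push(31): heap contents = [31]
push(96): heap contents = [31, 96]
push(87): heap contents = [31, 87, 96]
pop() → 31: heap contents = [87, 96]
pop() → 87: heap contents = [96]
push(50): heap contents = [50, 96]
pop() → 50: heap contents = [96]
push(59): heap contents = [59, 96]
push(10): heap contents = [10, 59, 96]
pop() → 10: heap contents = [59, 96]
pop() → 59: heap contents = [96]
push(50): heap contents = [50, 96]
pop() → 50: heap contents = [96]
push(89): heap contents = [89, 96]

Answer: 31 87 50 10 59 50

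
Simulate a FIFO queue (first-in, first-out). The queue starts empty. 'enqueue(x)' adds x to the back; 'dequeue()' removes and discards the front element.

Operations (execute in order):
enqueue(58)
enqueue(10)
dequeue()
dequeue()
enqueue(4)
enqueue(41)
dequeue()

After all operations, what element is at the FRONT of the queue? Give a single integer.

Answer: 41

Derivation:
enqueue(58): queue = [58]
enqueue(10): queue = [58, 10]
dequeue(): queue = [10]
dequeue(): queue = []
enqueue(4): queue = [4]
enqueue(41): queue = [4, 41]
dequeue(): queue = [41]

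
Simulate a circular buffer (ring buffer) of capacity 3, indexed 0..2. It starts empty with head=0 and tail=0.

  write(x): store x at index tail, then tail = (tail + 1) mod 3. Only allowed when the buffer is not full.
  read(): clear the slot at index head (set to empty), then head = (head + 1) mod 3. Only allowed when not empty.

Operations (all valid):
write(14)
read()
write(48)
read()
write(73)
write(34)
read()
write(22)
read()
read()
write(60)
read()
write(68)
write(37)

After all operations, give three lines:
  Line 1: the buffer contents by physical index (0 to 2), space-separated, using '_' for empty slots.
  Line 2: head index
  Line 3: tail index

Answer: 68 37 _
0
2

Derivation:
write(14): buf=[14 _ _], head=0, tail=1, size=1
read(): buf=[_ _ _], head=1, tail=1, size=0
write(48): buf=[_ 48 _], head=1, tail=2, size=1
read(): buf=[_ _ _], head=2, tail=2, size=0
write(73): buf=[_ _ 73], head=2, tail=0, size=1
write(34): buf=[34 _ 73], head=2, tail=1, size=2
read(): buf=[34 _ _], head=0, tail=1, size=1
write(22): buf=[34 22 _], head=0, tail=2, size=2
read(): buf=[_ 22 _], head=1, tail=2, size=1
read(): buf=[_ _ _], head=2, tail=2, size=0
write(60): buf=[_ _ 60], head=2, tail=0, size=1
read(): buf=[_ _ _], head=0, tail=0, size=0
write(68): buf=[68 _ _], head=0, tail=1, size=1
write(37): buf=[68 37 _], head=0, tail=2, size=2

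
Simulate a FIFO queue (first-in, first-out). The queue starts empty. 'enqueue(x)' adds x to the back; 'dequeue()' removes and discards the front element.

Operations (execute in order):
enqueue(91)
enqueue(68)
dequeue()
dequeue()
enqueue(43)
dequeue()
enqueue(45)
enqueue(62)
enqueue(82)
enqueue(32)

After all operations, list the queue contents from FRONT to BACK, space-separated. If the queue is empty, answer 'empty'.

Answer: 45 62 82 32

Derivation:
enqueue(91): [91]
enqueue(68): [91, 68]
dequeue(): [68]
dequeue(): []
enqueue(43): [43]
dequeue(): []
enqueue(45): [45]
enqueue(62): [45, 62]
enqueue(82): [45, 62, 82]
enqueue(32): [45, 62, 82, 32]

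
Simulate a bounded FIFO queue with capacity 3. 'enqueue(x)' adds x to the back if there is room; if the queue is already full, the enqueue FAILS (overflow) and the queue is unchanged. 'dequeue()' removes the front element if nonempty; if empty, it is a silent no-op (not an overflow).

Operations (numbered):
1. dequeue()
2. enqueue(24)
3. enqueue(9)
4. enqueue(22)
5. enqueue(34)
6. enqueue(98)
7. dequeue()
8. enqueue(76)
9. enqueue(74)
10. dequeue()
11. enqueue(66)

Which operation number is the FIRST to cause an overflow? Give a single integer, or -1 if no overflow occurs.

1. dequeue(): empty, no-op, size=0
2. enqueue(24): size=1
3. enqueue(9): size=2
4. enqueue(22): size=3
5. enqueue(34): size=3=cap → OVERFLOW (fail)
6. enqueue(98): size=3=cap → OVERFLOW (fail)
7. dequeue(): size=2
8. enqueue(76): size=3
9. enqueue(74): size=3=cap → OVERFLOW (fail)
10. dequeue(): size=2
11. enqueue(66): size=3

Answer: 5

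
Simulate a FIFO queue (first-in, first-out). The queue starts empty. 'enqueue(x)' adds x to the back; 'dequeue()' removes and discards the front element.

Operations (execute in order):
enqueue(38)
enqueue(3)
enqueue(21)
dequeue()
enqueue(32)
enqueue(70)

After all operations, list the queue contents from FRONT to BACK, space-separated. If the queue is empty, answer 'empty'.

Answer: 3 21 32 70

Derivation:
enqueue(38): [38]
enqueue(3): [38, 3]
enqueue(21): [38, 3, 21]
dequeue(): [3, 21]
enqueue(32): [3, 21, 32]
enqueue(70): [3, 21, 32, 70]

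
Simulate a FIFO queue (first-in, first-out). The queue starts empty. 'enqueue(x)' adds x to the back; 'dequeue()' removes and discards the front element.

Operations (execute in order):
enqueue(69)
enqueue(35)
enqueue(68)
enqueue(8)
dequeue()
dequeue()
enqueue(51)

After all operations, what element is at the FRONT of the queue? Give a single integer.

Answer: 68

Derivation:
enqueue(69): queue = [69]
enqueue(35): queue = [69, 35]
enqueue(68): queue = [69, 35, 68]
enqueue(8): queue = [69, 35, 68, 8]
dequeue(): queue = [35, 68, 8]
dequeue(): queue = [68, 8]
enqueue(51): queue = [68, 8, 51]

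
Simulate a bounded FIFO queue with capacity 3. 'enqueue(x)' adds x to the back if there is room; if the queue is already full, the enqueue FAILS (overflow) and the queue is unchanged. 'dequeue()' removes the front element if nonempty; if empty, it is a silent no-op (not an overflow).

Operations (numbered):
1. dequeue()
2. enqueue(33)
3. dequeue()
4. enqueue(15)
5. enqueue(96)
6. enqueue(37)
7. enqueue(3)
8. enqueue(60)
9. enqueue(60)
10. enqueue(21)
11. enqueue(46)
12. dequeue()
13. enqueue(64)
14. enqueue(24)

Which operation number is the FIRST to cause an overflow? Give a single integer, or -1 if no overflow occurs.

1. dequeue(): empty, no-op, size=0
2. enqueue(33): size=1
3. dequeue(): size=0
4. enqueue(15): size=1
5. enqueue(96): size=2
6. enqueue(37): size=3
7. enqueue(3): size=3=cap → OVERFLOW (fail)
8. enqueue(60): size=3=cap → OVERFLOW (fail)
9. enqueue(60): size=3=cap → OVERFLOW (fail)
10. enqueue(21): size=3=cap → OVERFLOW (fail)
11. enqueue(46): size=3=cap → OVERFLOW (fail)
12. dequeue(): size=2
13. enqueue(64): size=3
14. enqueue(24): size=3=cap → OVERFLOW (fail)

Answer: 7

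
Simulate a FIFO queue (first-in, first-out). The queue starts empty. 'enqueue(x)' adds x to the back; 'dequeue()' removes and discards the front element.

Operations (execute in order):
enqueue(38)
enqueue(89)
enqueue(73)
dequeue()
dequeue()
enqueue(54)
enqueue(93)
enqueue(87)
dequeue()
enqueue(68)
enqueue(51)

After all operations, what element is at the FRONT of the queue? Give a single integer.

enqueue(38): queue = [38]
enqueue(89): queue = [38, 89]
enqueue(73): queue = [38, 89, 73]
dequeue(): queue = [89, 73]
dequeue(): queue = [73]
enqueue(54): queue = [73, 54]
enqueue(93): queue = [73, 54, 93]
enqueue(87): queue = [73, 54, 93, 87]
dequeue(): queue = [54, 93, 87]
enqueue(68): queue = [54, 93, 87, 68]
enqueue(51): queue = [54, 93, 87, 68, 51]

Answer: 54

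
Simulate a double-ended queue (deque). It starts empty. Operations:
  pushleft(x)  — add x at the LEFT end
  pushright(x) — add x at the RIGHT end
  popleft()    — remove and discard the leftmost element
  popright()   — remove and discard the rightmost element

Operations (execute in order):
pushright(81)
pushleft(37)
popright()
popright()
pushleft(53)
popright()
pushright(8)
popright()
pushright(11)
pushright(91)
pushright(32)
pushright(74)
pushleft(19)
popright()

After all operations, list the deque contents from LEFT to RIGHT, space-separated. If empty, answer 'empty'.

Answer: 19 11 91 32

Derivation:
pushright(81): [81]
pushleft(37): [37, 81]
popright(): [37]
popright(): []
pushleft(53): [53]
popright(): []
pushright(8): [8]
popright(): []
pushright(11): [11]
pushright(91): [11, 91]
pushright(32): [11, 91, 32]
pushright(74): [11, 91, 32, 74]
pushleft(19): [19, 11, 91, 32, 74]
popright(): [19, 11, 91, 32]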